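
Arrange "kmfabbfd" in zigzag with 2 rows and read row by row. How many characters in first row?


Zigzag "kmfabbfd" into 2 rows:
Placing characters:
  'k' => row 0
  'm' => row 1
  'f' => row 0
  'a' => row 1
  'b' => row 0
  'b' => row 1
  'f' => row 0
  'd' => row 1
Rows:
  Row 0: "kfbf"
  Row 1: "mabd"
First row length: 4

4


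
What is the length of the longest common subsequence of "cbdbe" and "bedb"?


LCS of "cbdbe" and "bedb"
DP table:
           b    e    d    b
      0    0    0    0    0
  c   0    0    0    0    0
  b   0    1    1    1    1
  d   0    1    1    2    2
  b   0    1    1    2    3
  e   0    1    2    2    3
LCS length = dp[5][4] = 3

3


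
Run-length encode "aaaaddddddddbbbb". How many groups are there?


Input: aaaaddddddddbbbb
Scanning for consecutive runs:
  Group 1: 'a' x 4 (positions 0-3)
  Group 2: 'd' x 8 (positions 4-11)
  Group 3: 'b' x 4 (positions 12-15)
Total groups: 3

3


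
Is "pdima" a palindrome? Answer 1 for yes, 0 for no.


Input: pdima
Reversed: amidp
  Compare pos 0 ('p') with pos 4 ('a'): MISMATCH
  Compare pos 1 ('d') with pos 3 ('m'): MISMATCH
Result: not a palindrome

0


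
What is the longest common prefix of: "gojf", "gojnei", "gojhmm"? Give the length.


Words: gojf, gojnei, gojhmm
  Position 0: all 'g' => match
  Position 1: all 'o' => match
  Position 2: all 'j' => match
  Position 3: ('f', 'n', 'h') => mismatch, stop
LCP = "goj" (length 3)

3


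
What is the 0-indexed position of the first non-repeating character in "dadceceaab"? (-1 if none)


Input: dadceceaab
Character frequencies:
  'a': 3
  'b': 1
  'c': 2
  'd': 2
  'e': 2
Scanning left to right for freq == 1:
  Position 0 ('d'): freq=2, skip
  Position 1 ('a'): freq=3, skip
  Position 2 ('d'): freq=2, skip
  Position 3 ('c'): freq=2, skip
  Position 4 ('e'): freq=2, skip
  Position 5 ('c'): freq=2, skip
  Position 6 ('e'): freq=2, skip
  Position 7 ('a'): freq=3, skip
  Position 8 ('a'): freq=3, skip
  Position 9 ('b'): unique! => answer = 9

9


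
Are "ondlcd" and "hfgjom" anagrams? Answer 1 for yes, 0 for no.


Strings: "ondlcd", "hfgjom"
Sorted first:  cddlno
Sorted second: fghjmo
Differ at position 0: 'c' vs 'f' => not anagrams

0


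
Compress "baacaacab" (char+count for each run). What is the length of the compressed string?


Input: baacaacab
Runs:
  'b' x 1 => "b1"
  'a' x 2 => "a2"
  'c' x 1 => "c1"
  'a' x 2 => "a2"
  'c' x 1 => "c1"
  'a' x 1 => "a1"
  'b' x 1 => "b1"
Compressed: "b1a2c1a2c1a1b1"
Compressed length: 14

14


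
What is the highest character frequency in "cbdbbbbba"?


Input: cbdbbbbba
Character counts:
  'a': 1
  'b': 6
  'c': 1
  'd': 1
Maximum frequency: 6

6


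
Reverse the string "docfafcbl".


Input: docfafcbl
Reading characters right to left:
  Position 8: 'l'
  Position 7: 'b'
  Position 6: 'c'
  Position 5: 'f'
  Position 4: 'a'
  Position 3: 'f'
  Position 2: 'c'
  Position 1: 'o'
  Position 0: 'd'
Reversed: lbcfafcod

lbcfafcod


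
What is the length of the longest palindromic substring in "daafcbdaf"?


Input: "daafcbdaf"
Checking substrings for palindromes:
  [1:3] "aa" (len 2) => palindrome
Longest palindromic substring: "aa" with length 2

2


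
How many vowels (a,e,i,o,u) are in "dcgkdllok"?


Input: dcgkdllok
Checking each character:
  'd' at position 0: consonant
  'c' at position 1: consonant
  'g' at position 2: consonant
  'k' at position 3: consonant
  'd' at position 4: consonant
  'l' at position 5: consonant
  'l' at position 6: consonant
  'o' at position 7: vowel (running total: 1)
  'k' at position 8: consonant
Total vowels: 1

1


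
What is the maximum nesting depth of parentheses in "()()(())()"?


Input: "()()(())()"
Tracking depth:
  Position 0 '(': depth becomes 1
  Position 1 ')': depth becomes 0
  Position 2 '(': depth becomes 1
  Position 3 ')': depth becomes 0
  Position 4 '(': depth becomes 1
  Position 5 '(': depth becomes 2
  Position 6 ')': depth becomes 1
  Position 7 ')': depth becomes 0
  Position 8 '(': depth becomes 1
  Position 9 ')': depth becomes 0
Maximum depth reached: 2

2


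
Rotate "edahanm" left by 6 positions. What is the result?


Input: "edahanm", rotate left by 6
First 6 characters: "edahan"
Remaining characters: "m"
Concatenate remaining + first: "m" + "edahan" = "medahan"

medahan


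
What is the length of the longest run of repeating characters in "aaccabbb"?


Input: "aaccabbb"
Scanning for longest run:
  Position 1 ('a'): continues run of 'a', length=2
  Position 2 ('c'): new char, reset run to 1
  Position 3 ('c'): continues run of 'c', length=2
  Position 4 ('a'): new char, reset run to 1
  Position 5 ('b'): new char, reset run to 1
  Position 6 ('b'): continues run of 'b', length=2
  Position 7 ('b'): continues run of 'b', length=3
Longest run: 'b' with length 3

3


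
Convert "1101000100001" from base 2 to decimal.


Input: "1101000100001" in base 2
Positional expansion:
  Digit '1' (value 1) x 2^12 = 4096
  Digit '1' (value 1) x 2^11 = 2048
  Digit '0' (value 0) x 2^10 = 0
  Digit '1' (value 1) x 2^9 = 512
  Digit '0' (value 0) x 2^8 = 0
  Digit '0' (value 0) x 2^7 = 0
  Digit '0' (value 0) x 2^6 = 0
  Digit '1' (value 1) x 2^5 = 32
  Digit '0' (value 0) x 2^4 = 0
  Digit '0' (value 0) x 2^3 = 0
  Digit '0' (value 0) x 2^2 = 0
  Digit '0' (value 0) x 2^1 = 0
  Digit '1' (value 1) x 2^0 = 1
Sum = 6689

6689


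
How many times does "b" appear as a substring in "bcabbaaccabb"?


Searching for "b" in "bcabbaaccabb"
Scanning each position:
  Position 0: "b" => MATCH
  Position 1: "c" => no
  Position 2: "a" => no
  Position 3: "b" => MATCH
  Position 4: "b" => MATCH
  Position 5: "a" => no
  Position 6: "a" => no
  Position 7: "c" => no
  Position 8: "c" => no
  Position 9: "a" => no
  Position 10: "b" => MATCH
  Position 11: "b" => MATCH
Total occurrences: 5

5


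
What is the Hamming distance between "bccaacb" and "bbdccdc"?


Comparing "bccaacb" and "bbdccdc" position by position:
  Position 0: 'b' vs 'b' => same
  Position 1: 'c' vs 'b' => differ
  Position 2: 'c' vs 'd' => differ
  Position 3: 'a' vs 'c' => differ
  Position 4: 'a' vs 'c' => differ
  Position 5: 'c' vs 'd' => differ
  Position 6: 'b' vs 'c' => differ
Total differences (Hamming distance): 6

6


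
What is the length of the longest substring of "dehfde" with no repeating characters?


Input: "dehfde"
Sliding window (track last position of each char):
  Position 0 ('d'): window [0,0] length 1 -- new best
  Position 1 ('e'): window [0,1] length 2 -- new best
  Position 2 ('h'): window [0,2] length 3 -- new best
  Position 3 ('f'): window [0,3] length 4 -- new best
  Position 4 ('d'): repeat (last at 0), move window start to 1
  Position 4 ('d'): window [1,4] length 4
  Position 5 ('e'): repeat (last at 1), move window start to 2
  Position 5 ('e'): window [2,5] length 4
Longest substring with no repeats: "dehf" with length 4

4


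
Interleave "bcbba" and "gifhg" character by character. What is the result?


Interleaving "bcbba" and "gifhg":
  Position 0: 'b' from first, 'g' from second => "bg"
  Position 1: 'c' from first, 'i' from second => "ci"
  Position 2: 'b' from first, 'f' from second => "bf"
  Position 3: 'b' from first, 'h' from second => "bh"
  Position 4: 'a' from first, 'g' from second => "ag"
Result: bgcibfbhag

bgcibfbhag


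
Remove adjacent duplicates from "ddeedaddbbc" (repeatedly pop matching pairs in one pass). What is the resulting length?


Input: ddeedaddbbc
Stack-based adjacent duplicate removal:
  Read 'd': push. Stack: d
  Read 'd': matches stack top 'd' => pop. Stack: (empty)
  Read 'e': push. Stack: e
  Read 'e': matches stack top 'e' => pop. Stack: (empty)
  Read 'd': push. Stack: d
  Read 'a': push. Stack: da
  Read 'd': push. Stack: dad
  Read 'd': matches stack top 'd' => pop. Stack: da
  Read 'b': push. Stack: dab
  Read 'b': matches stack top 'b' => pop. Stack: da
  Read 'c': push. Stack: dac
Final stack: "dac" (length 3)

3


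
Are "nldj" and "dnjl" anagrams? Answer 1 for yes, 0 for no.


Strings: "nldj", "dnjl"
Sorted first:  djln
Sorted second: djln
Sorted forms match => anagrams

1


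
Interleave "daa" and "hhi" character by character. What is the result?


Interleaving "daa" and "hhi":
  Position 0: 'd' from first, 'h' from second => "dh"
  Position 1: 'a' from first, 'h' from second => "ah"
  Position 2: 'a' from first, 'i' from second => "ai"
Result: dhahai

dhahai


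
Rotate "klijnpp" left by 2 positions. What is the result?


Input: "klijnpp", rotate left by 2
First 2 characters: "kl"
Remaining characters: "ijnpp"
Concatenate remaining + first: "ijnpp" + "kl" = "ijnppkl"

ijnppkl


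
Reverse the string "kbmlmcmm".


Input: kbmlmcmm
Reading characters right to left:
  Position 7: 'm'
  Position 6: 'm'
  Position 5: 'c'
  Position 4: 'm'
  Position 3: 'l'
  Position 2: 'm'
  Position 1: 'b'
  Position 0: 'k'
Reversed: mmcmlmbk

mmcmlmbk


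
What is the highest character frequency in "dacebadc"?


Input: dacebadc
Character counts:
  'a': 2
  'b': 1
  'c': 2
  'd': 2
  'e': 1
Maximum frequency: 2

2


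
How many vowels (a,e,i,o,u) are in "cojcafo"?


Input: cojcafo
Checking each character:
  'c' at position 0: consonant
  'o' at position 1: vowel (running total: 1)
  'j' at position 2: consonant
  'c' at position 3: consonant
  'a' at position 4: vowel (running total: 2)
  'f' at position 5: consonant
  'o' at position 6: vowel (running total: 3)
Total vowels: 3

3


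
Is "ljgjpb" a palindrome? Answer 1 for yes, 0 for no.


Input: ljgjpb
Reversed: bpjgjl
  Compare pos 0 ('l') with pos 5 ('b'): MISMATCH
  Compare pos 1 ('j') with pos 4 ('p'): MISMATCH
  Compare pos 2 ('g') with pos 3 ('j'): MISMATCH
Result: not a palindrome

0


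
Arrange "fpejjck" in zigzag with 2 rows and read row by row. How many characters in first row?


Zigzag "fpejjck" into 2 rows:
Placing characters:
  'f' => row 0
  'p' => row 1
  'e' => row 0
  'j' => row 1
  'j' => row 0
  'c' => row 1
  'k' => row 0
Rows:
  Row 0: "fejk"
  Row 1: "pjc"
First row length: 4

4


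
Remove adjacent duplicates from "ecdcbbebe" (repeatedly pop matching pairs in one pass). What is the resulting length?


Input: ecdcbbebe
Stack-based adjacent duplicate removal:
  Read 'e': push. Stack: e
  Read 'c': push. Stack: ec
  Read 'd': push. Stack: ecd
  Read 'c': push. Stack: ecdc
  Read 'b': push. Stack: ecdcb
  Read 'b': matches stack top 'b' => pop. Stack: ecdc
  Read 'e': push. Stack: ecdce
  Read 'b': push. Stack: ecdceb
  Read 'e': push. Stack: ecdcebe
Final stack: "ecdcebe" (length 7)

7


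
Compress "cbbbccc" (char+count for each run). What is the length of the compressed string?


Input: cbbbccc
Runs:
  'c' x 1 => "c1"
  'b' x 3 => "b3"
  'c' x 3 => "c3"
Compressed: "c1b3c3"
Compressed length: 6

6


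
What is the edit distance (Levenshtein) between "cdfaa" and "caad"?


Computing edit distance: "cdfaa" -> "caad"
DP table:
           c    a    a    d
      0    1    2    3    4
  c   1    0    1    2    3
  d   2    1    1    2    2
  f   3    2    2    2    3
  a   4    3    2    2    3
  a   5    4    3    2    3
Edit distance = dp[5][4] = 3

3


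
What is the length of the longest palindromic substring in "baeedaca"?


Input: "baeedaca"
Checking substrings for palindromes:
  [5:8] "aca" (len 3) => palindrome
  [2:4] "ee" (len 2) => palindrome
Longest palindromic substring: "aca" with length 3

3


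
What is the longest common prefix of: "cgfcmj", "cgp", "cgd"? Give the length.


Words: cgfcmj, cgp, cgd
  Position 0: all 'c' => match
  Position 1: all 'g' => match
  Position 2: ('f', 'p', 'd') => mismatch, stop
LCP = "cg" (length 2)

2


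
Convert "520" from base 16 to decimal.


Input: "520" in base 16
Positional expansion:
  Digit '5' (value 5) x 16^2 = 1280
  Digit '2' (value 2) x 16^1 = 32
  Digit '0' (value 0) x 16^0 = 0
Sum = 1312

1312


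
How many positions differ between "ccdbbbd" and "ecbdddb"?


Comparing "ccdbbbd" and "ecbdddb" position by position:
  Position 0: 'c' vs 'e' => DIFFER
  Position 1: 'c' vs 'c' => same
  Position 2: 'd' vs 'b' => DIFFER
  Position 3: 'b' vs 'd' => DIFFER
  Position 4: 'b' vs 'd' => DIFFER
  Position 5: 'b' vs 'd' => DIFFER
  Position 6: 'd' vs 'b' => DIFFER
Positions that differ: 6

6


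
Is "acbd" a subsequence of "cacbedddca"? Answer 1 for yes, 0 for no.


Check if "acbd" is a subsequence of "cacbedddca"
Greedy scan:
  Position 0 ('c'): no match needed
  Position 1 ('a'): matches sub[0] = 'a'
  Position 2 ('c'): matches sub[1] = 'c'
  Position 3 ('b'): matches sub[2] = 'b'
  Position 4 ('e'): no match needed
  Position 5 ('d'): matches sub[3] = 'd'
  Position 6 ('d'): no match needed
  Position 7 ('d'): no match needed
  Position 8 ('c'): no match needed
  Position 9 ('a'): no match needed
All 4 characters matched => is a subsequence

1


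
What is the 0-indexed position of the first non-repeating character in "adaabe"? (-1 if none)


Input: adaabe
Character frequencies:
  'a': 3
  'b': 1
  'd': 1
  'e': 1
Scanning left to right for freq == 1:
  Position 0 ('a'): freq=3, skip
  Position 1 ('d'): unique! => answer = 1

1


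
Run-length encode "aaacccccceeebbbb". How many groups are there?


Input: aaacccccceeebbbb
Scanning for consecutive runs:
  Group 1: 'a' x 3 (positions 0-2)
  Group 2: 'c' x 6 (positions 3-8)
  Group 3: 'e' x 3 (positions 9-11)
  Group 4: 'b' x 4 (positions 12-15)
Total groups: 4

4


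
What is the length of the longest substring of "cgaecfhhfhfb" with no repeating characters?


Input: "cgaecfhhfhfb"
Sliding window (track last position of each char):
  Position 0 ('c'): window [0,0] length 1 -- new best
  Position 1 ('g'): window [0,1] length 2 -- new best
  Position 2 ('a'): window [0,2] length 3 -- new best
  Position 3 ('e'): window [0,3] length 4 -- new best
  Position 4 ('c'): repeat (last at 0), move window start to 1
  Position 4 ('c'): window [1,4] length 4
  Position 5 ('f'): window [1,5] length 5 -- new best
  Position 6 ('h'): window [1,6] length 6 -- new best
  Position 7 ('h'): repeat (last at 6), move window start to 7
  Position 7 ('h'): window [7,7] length 1
  Position 8 ('f'): window [7,8] length 2
  Position 9 ('h'): repeat (last at 7), move window start to 8
  Position 9 ('h'): window [8,9] length 2
  Position 10 ('f'): repeat (last at 8), move window start to 9
  Position 10 ('f'): window [9,10] length 2
  Position 11 ('b'): window [9,11] length 3
Longest substring with no repeats: "gaecfh" with length 6

6


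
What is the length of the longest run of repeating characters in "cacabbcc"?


Input: "cacabbcc"
Scanning for longest run:
  Position 1 ('a'): new char, reset run to 1
  Position 2 ('c'): new char, reset run to 1
  Position 3 ('a'): new char, reset run to 1
  Position 4 ('b'): new char, reset run to 1
  Position 5 ('b'): continues run of 'b', length=2
  Position 6 ('c'): new char, reset run to 1
  Position 7 ('c'): continues run of 'c', length=2
Longest run: 'b' with length 2

2


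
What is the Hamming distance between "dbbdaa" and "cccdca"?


Comparing "dbbdaa" and "cccdca" position by position:
  Position 0: 'd' vs 'c' => differ
  Position 1: 'b' vs 'c' => differ
  Position 2: 'b' vs 'c' => differ
  Position 3: 'd' vs 'd' => same
  Position 4: 'a' vs 'c' => differ
  Position 5: 'a' vs 'a' => same
Total differences (Hamming distance): 4

4


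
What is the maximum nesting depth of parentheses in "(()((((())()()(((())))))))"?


Input: "(()((((())()()(((())))))))"
Tracking depth:
  Position 0 '(': depth becomes 1
  Position 1 '(': depth becomes 2
  Position 2 ')': depth becomes 1
  Position 3 '(': depth becomes 2
  Position 4 '(': depth becomes 3
  Position 5 '(': depth becomes 4
  Position 6 '(': depth becomes 5
  Position 7 '(': depth becomes 6
  Position 8 ')': depth becomes 5
  Position 9 ')': depth becomes 4
  Position 10 '(': depth becomes 5
  Position 11 ')': depth becomes 4
  Position 12 '(': depth becomes 5
  Position 13 ')': depth becomes 4
  Position 14 '(': depth becomes 5
  Position 15 '(': depth becomes 6
  Position 16 '(': depth becomes 7
  Position 17 '(': depth becomes 8
  Position 18 ')': depth becomes 7
  Position 19 ')': depth becomes 6
  Position 20 ')': depth becomes 5
  Position 21 ')': depth becomes 4
  Position 22 ')': depth becomes 3
  Position 23 ')': depth becomes 2
  Position 24 ')': depth becomes 1
  Position 25 ')': depth becomes 0
Maximum depth reached: 8

8


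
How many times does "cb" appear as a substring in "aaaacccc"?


Searching for "cb" in "aaaacccc"
Scanning each position:
  Position 0: "aa" => no
  Position 1: "aa" => no
  Position 2: "aa" => no
  Position 3: "ac" => no
  Position 4: "cc" => no
  Position 5: "cc" => no
  Position 6: "cc" => no
Total occurrences: 0

0


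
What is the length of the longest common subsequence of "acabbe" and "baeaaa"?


LCS of "acabbe" and "baeaaa"
DP table:
           b    a    e    a    a    a
      0    0    0    0    0    0    0
  a   0    0    1    1    1    1    1
  c   0    0    1    1    1    1    1
  a   0    0    1    1    2    2    2
  b   0    1    1    1    2    2    2
  b   0    1    1    1    2    2    2
  e   0    1    1    2    2    2    2
LCS length = dp[6][6] = 2

2


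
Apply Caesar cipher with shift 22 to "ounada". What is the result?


Caesar cipher: shift "ounada" by 22
  'o' (pos 14) + 22 = pos 10 = 'k'
  'u' (pos 20) + 22 = pos 16 = 'q'
  'n' (pos 13) + 22 = pos 9 = 'j'
  'a' (pos 0) + 22 = pos 22 = 'w'
  'd' (pos 3) + 22 = pos 25 = 'z'
  'a' (pos 0) + 22 = pos 22 = 'w'
Result: kqjwzw

kqjwzw


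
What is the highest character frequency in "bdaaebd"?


Input: bdaaebd
Character counts:
  'a': 2
  'b': 2
  'd': 2
  'e': 1
Maximum frequency: 2

2


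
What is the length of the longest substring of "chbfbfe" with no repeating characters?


Input: "chbfbfe"
Sliding window (track last position of each char):
  Position 0 ('c'): window [0,0] length 1 -- new best
  Position 1 ('h'): window [0,1] length 2 -- new best
  Position 2 ('b'): window [0,2] length 3 -- new best
  Position 3 ('f'): window [0,3] length 4 -- new best
  Position 4 ('b'): repeat (last at 2), move window start to 3
  Position 4 ('b'): window [3,4] length 2
  Position 5 ('f'): repeat (last at 3), move window start to 4
  Position 5 ('f'): window [4,5] length 2
  Position 6 ('e'): window [4,6] length 3
Longest substring with no repeats: "chbf" with length 4

4


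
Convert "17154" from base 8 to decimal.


Input: "17154" in base 8
Positional expansion:
  Digit '1' (value 1) x 8^4 = 4096
  Digit '7' (value 7) x 8^3 = 3584
  Digit '1' (value 1) x 8^2 = 64
  Digit '5' (value 5) x 8^1 = 40
  Digit '4' (value 4) x 8^0 = 4
Sum = 7788

7788


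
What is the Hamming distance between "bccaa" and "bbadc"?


Comparing "bccaa" and "bbadc" position by position:
  Position 0: 'b' vs 'b' => same
  Position 1: 'c' vs 'b' => differ
  Position 2: 'c' vs 'a' => differ
  Position 3: 'a' vs 'd' => differ
  Position 4: 'a' vs 'c' => differ
Total differences (Hamming distance): 4

4


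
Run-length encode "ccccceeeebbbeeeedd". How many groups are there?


Input: ccccceeeebbbeeeedd
Scanning for consecutive runs:
  Group 1: 'c' x 5 (positions 0-4)
  Group 2: 'e' x 4 (positions 5-8)
  Group 3: 'b' x 3 (positions 9-11)
  Group 4: 'e' x 4 (positions 12-15)
  Group 5: 'd' x 2 (positions 16-17)
Total groups: 5

5


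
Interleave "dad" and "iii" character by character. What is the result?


Interleaving "dad" and "iii":
  Position 0: 'd' from first, 'i' from second => "di"
  Position 1: 'a' from first, 'i' from second => "ai"
  Position 2: 'd' from first, 'i' from second => "di"
Result: diaidi

diaidi


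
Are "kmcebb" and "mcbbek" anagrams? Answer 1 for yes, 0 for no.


Strings: "kmcebb", "mcbbek"
Sorted first:  bbcekm
Sorted second: bbcekm
Sorted forms match => anagrams

1


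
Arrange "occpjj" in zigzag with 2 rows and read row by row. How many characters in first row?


Zigzag "occpjj" into 2 rows:
Placing characters:
  'o' => row 0
  'c' => row 1
  'c' => row 0
  'p' => row 1
  'j' => row 0
  'j' => row 1
Rows:
  Row 0: "ocj"
  Row 1: "cpj"
First row length: 3

3


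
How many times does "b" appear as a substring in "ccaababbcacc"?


Searching for "b" in "ccaababbcacc"
Scanning each position:
  Position 0: "c" => no
  Position 1: "c" => no
  Position 2: "a" => no
  Position 3: "a" => no
  Position 4: "b" => MATCH
  Position 5: "a" => no
  Position 6: "b" => MATCH
  Position 7: "b" => MATCH
  Position 8: "c" => no
  Position 9: "a" => no
  Position 10: "c" => no
  Position 11: "c" => no
Total occurrences: 3

3


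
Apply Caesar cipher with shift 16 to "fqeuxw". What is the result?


Caesar cipher: shift "fqeuxw" by 16
  'f' (pos 5) + 16 = pos 21 = 'v'
  'q' (pos 16) + 16 = pos 6 = 'g'
  'e' (pos 4) + 16 = pos 20 = 'u'
  'u' (pos 20) + 16 = pos 10 = 'k'
  'x' (pos 23) + 16 = pos 13 = 'n'
  'w' (pos 22) + 16 = pos 12 = 'm'
Result: vguknm

vguknm


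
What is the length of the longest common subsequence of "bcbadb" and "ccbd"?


LCS of "bcbadb" and "ccbd"
DP table:
           c    c    b    d
      0    0    0    0    0
  b   0    0    0    1    1
  c   0    1    1    1    1
  b   0    1    1    2    2
  a   0    1    1    2    2
  d   0    1    1    2    3
  b   0    1    1    2    3
LCS length = dp[6][4] = 3

3


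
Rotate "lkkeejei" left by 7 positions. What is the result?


Input: "lkkeejei", rotate left by 7
First 7 characters: "lkkeeje"
Remaining characters: "i"
Concatenate remaining + first: "i" + "lkkeeje" = "ilkkeeje"

ilkkeeje


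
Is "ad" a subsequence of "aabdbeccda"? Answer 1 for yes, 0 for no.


Check if "ad" is a subsequence of "aabdbeccda"
Greedy scan:
  Position 0 ('a'): matches sub[0] = 'a'
  Position 1 ('a'): no match needed
  Position 2 ('b'): no match needed
  Position 3 ('d'): matches sub[1] = 'd'
  Position 4 ('b'): no match needed
  Position 5 ('e'): no match needed
  Position 6 ('c'): no match needed
  Position 7 ('c'): no match needed
  Position 8 ('d'): no match needed
  Position 9 ('a'): no match needed
All 2 characters matched => is a subsequence

1


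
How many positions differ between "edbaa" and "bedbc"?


Comparing "edbaa" and "bedbc" position by position:
  Position 0: 'e' vs 'b' => DIFFER
  Position 1: 'd' vs 'e' => DIFFER
  Position 2: 'b' vs 'd' => DIFFER
  Position 3: 'a' vs 'b' => DIFFER
  Position 4: 'a' vs 'c' => DIFFER
Positions that differ: 5

5


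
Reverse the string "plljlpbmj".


Input: plljlpbmj
Reading characters right to left:
  Position 8: 'j'
  Position 7: 'm'
  Position 6: 'b'
  Position 5: 'p'
  Position 4: 'l'
  Position 3: 'j'
  Position 2: 'l'
  Position 1: 'l'
  Position 0: 'p'
Reversed: jmbpljllp

jmbpljllp


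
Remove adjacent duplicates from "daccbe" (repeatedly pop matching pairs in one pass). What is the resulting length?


Input: daccbe
Stack-based adjacent duplicate removal:
  Read 'd': push. Stack: d
  Read 'a': push. Stack: da
  Read 'c': push. Stack: dac
  Read 'c': matches stack top 'c' => pop. Stack: da
  Read 'b': push. Stack: dab
  Read 'e': push. Stack: dabe
Final stack: "dabe" (length 4)

4


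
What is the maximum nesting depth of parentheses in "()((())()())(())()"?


Input: "()((())()())(())()"
Tracking depth:
  Position 0 '(': depth becomes 1
  Position 1 ')': depth becomes 0
  Position 2 '(': depth becomes 1
  Position 3 '(': depth becomes 2
  Position 4 '(': depth becomes 3
  Position 5 ')': depth becomes 2
  Position 6 ')': depth becomes 1
  Position 7 '(': depth becomes 2
  Position 8 ')': depth becomes 1
  Position 9 '(': depth becomes 2
  Position 10 ')': depth becomes 1
  Position 11 ')': depth becomes 0
  Position 12 '(': depth becomes 1
  Position 13 '(': depth becomes 2
  Position 14 ')': depth becomes 1
  Position 15 ')': depth becomes 0
  Position 16 '(': depth becomes 1
  Position 17 ')': depth becomes 0
Maximum depth reached: 3

3


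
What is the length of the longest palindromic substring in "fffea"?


Input: "fffea"
Checking substrings for palindromes:
  [0:3] "fff" (len 3) => palindrome
  [0:2] "ff" (len 2) => palindrome
  [1:3] "ff" (len 2) => palindrome
Longest palindromic substring: "fff" with length 3

3


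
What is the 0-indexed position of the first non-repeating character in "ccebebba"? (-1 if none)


Input: ccebebba
Character frequencies:
  'a': 1
  'b': 3
  'c': 2
  'e': 2
Scanning left to right for freq == 1:
  Position 0 ('c'): freq=2, skip
  Position 1 ('c'): freq=2, skip
  Position 2 ('e'): freq=2, skip
  Position 3 ('b'): freq=3, skip
  Position 4 ('e'): freq=2, skip
  Position 5 ('b'): freq=3, skip
  Position 6 ('b'): freq=3, skip
  Position 7 ('a'): unique! => answer = 7

7


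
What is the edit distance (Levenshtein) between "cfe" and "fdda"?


Computing edit distance: "cfe" -> "fdda"
DP table:
           f    d    d    a
      0    1    2    3    4
  c   1    1    2    3    4
  f   2    1    2    3    4
  e   3    2    2    3    4
Edit distance = dp[3][4] = 4

4


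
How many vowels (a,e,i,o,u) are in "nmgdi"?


Input: nmgdi
Checking each character:
  'n' at position 0: consonant
  'm' at position 1: consonant
  'g' at position 2: consonant
  'd' at position 3: consonant
  'i' at position 4: vowel (running total: 1)
Total vowels: 1

1


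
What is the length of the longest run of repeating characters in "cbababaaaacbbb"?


Input: "cbababaaaacbbb"
Scanning for longest run:
  Position 1 ('b'): new char, reset run to 1
  Position 2 ('a'): new char, reset run to 1
  Position 3 ('b'): new char, reset run to 1
  Position 4 ('a'): new char, reset run to 1
  Position 5 ('b'): new char, reset run to 1
  Position 6 ('a'): new char, reset run to 1
  Position 7 ('a'): continues run of 'a', length=2
  Position 8 ('a'): continues run of 'a', length=3
  Position 9 ('a'): continues run of 'a', length=4
  Position 10 ('c'): new char, reset run to 1
  Position 11 ('b'): new char, reset run to 1
  Position 12 ('b'): continues run of 'b', length=2
  Position 13 ('b'): continues run of 'b', length=3
Longest run: 'a' with length 4

4


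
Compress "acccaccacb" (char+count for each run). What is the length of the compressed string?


Input: acccaccacb
Runs:
  'a' x 1 => "a1"
  'c' x 3 => "c3"
  'a' x 1 => "a1"
  'c' x 2 => "c2"
  'a' x 1 => "a1"
  'c' x 1 => "c1"
  'b' x 1 => "b1"
Compressed: "a1c3a1c2a1c1b1"
Compressed length: 14

14


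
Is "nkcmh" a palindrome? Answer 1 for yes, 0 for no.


Input: nkcmh
Reversed: hmckn
  Compare pos 0 ('n') with pos 4 ('h'): MISMATCH
  Compare pos 1 ('k') with pos 3 ('m'): MISMATCH
Result: not a palindrome

0


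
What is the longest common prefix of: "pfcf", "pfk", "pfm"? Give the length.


Words: pfcf, pfk, pfm
  Position 0: all 'p' => match
  Position 1: all 'f' => match
  Position 2: ('c', 'k', 'm') => mismatch, stop
LCP = "pf" (length 2)

2


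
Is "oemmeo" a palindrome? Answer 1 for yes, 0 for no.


Input: oemmeo
Reversed: oemmeo
  Compare pos 0 ('o') with pos 5 ('o'): match
  Compare pos 1 ('e') with pos 4 ('e'): match
  Compare pos 2 ('m') with pos 3 ('m'): match
Result: palindrome

1


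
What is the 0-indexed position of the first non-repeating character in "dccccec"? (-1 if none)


Input: dccccec
Character frequencies:
  'c': 5
  'd': 1
  'e': 1
Scanning left to right for freq == 1:
  Position 0 ('d'): unique! => answer = 0

0


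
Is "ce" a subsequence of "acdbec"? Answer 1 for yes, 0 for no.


Check if "ce" is a subsequence of "acdbec"
Greedy scan:
  Position 0 ('a'): no match needed
  Position 1 ('c'): matches sub[0] = 'c'
  Position 2 ('d'): no match needed
  Position 3 ('b'): no match needed
  Position 4 ('e'): matches sub[1] = 'e'
  Position 5 ('c'): no match needed
All 2 characters matched => is a subsequence

1


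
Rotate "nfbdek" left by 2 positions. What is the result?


Input: "nfbdek", rotate left by 2
First 2 characters: "nf"
Remaining characters: "bdek"
Concatenate remaining + first: "bdek" + "nf" = "bdeknf"

bdeknf


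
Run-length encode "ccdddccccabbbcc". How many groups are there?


Input: ccdddccccabbbcc
Scanning for consecutive runs:
  Group 1: 'c' x 2 (positions 0-1)
  Group 2: 'd' x 3 (positions 2-4)
  Group 3: 'c' x 4 (positions 5-8)
  Group 4: 'a' x 1 (positions 9-9)
  Group 5: 'b' x 3 (positions 10-12)
  Group 6: 'c' x 2 (positions 13-14)
Total groups: 6

6


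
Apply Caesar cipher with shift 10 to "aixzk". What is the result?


Caesar cipher: shift "aixzk" by 10
  'a' (pos 0) + 10 = pos 10 = 'k'
  'i' (pos 8) + 10 = pos 18 = 's'
  'x' (pos 23) + 10 = pos 7 = 'h'
  'z' (pos 25) + 10 = pos 9 = 'j'
  'k' (pos 10) + 10 = pos 20 = 'u'
Result: kshju

kshju


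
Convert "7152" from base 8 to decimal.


Input: "7152" in base 8
Positional expansion:
  Digit '7' (value 7) x 8^3 = 3584
  Digit '1' (value 1) x 8^2 = 64
  Digit '5' (value 5) x 8^1 = 40
  Digit '2' (value 2) x 8^0 = 2
Sum = 3690

3690


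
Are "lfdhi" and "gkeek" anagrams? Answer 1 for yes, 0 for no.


Strings: "lfdhi", "gkeek"
Sorted first:  dfhil
Sorted second: eegkk
Differ at position 0: 'd' vs 'e' => not anagrams

0


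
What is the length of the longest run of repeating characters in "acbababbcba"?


Input: "acbababbcba"
Scanning for longest run:
  Position 1 ('c'): new char, reset run to 1
  Position 2 ('b'): new char, reset run to 1
  Position 3 ('a'): new char, reset run to 1
  Position 4 ('b'): new char, reset run to 1
  Position 5 ('a'): new char, reset run to 1
  Position 6 ('b'): new char, reset run to 1
  Position 7 ('b'): continues run of 'b', length=2
  Position 8 ('c'): new char, reset run to 1
  Position 9 ('b'): new char, reset run to 1
  Position 10 ('a'): new char, reset run to 1
Longest run: 'b' with length 2

2


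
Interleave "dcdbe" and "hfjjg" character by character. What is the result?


Interleaving "dcdbe" and "hfjjg":
  Position 0: 'd' from first, 'h' from second => "dh"
  Position 1: 'c' from first, 'f' from second => "cf"
  Position 2: 'd' from first, 'j' from second => "dj"
  Position 3: 'b' from first, 'j' from second => "bj"
  Position 4: 'e' from first, 'g' from second => "eg"
Result: dhcfdjbjeg

dhcfdjbjeg


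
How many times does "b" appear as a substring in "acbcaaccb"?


Searching for "b" in "acbcaaccb"
Scanning each position:
  Position 0: "a" => no
  Position 1: "c" => no
  Position 2: "b" => MATCH
  Position 3: "c" => no
  Position 4: "a" => no
  Position 5: "a" => no
  Position 6: "c" => no
  Position 7: "c" => no
  Position 8: "b" => MATCH
Total occurrences: 2

2


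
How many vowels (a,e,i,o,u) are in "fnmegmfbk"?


Input: fnmegmfbk
Checking each character:
  'f' at position 0: consonant
  'n' at position 1: consonant
  'm' at position 2: consonant
  'e' at position 3: vowel (running total: 1)
  'g' at position 4: consonant
  'm' at position 5: consonant
  'f' at position 6: consonant
  'b' at position 7: consonant
  'k' at position 8: consonant
Total vowels: 1

1


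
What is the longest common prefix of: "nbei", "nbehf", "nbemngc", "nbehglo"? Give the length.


Words: nbei, nbehf, nbemngc, nbehglo
  Position 0: all 'n' => match
  Position 1: all 'b' => match
  Position 2: all 'e' => match
  Position 3: ('i', 'h', 'm', 'h') => mismatch, stop
LCP = "nbe" (length 3)

3


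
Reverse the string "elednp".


Input: elednp
Reading characters right to left:
  Position 5: 'p'
  Position 4: 'n'
  Position 3: 'd'
  Position 2: 'e'
  Position 1: 'l'
  Position 0: 'e'
Reversed: pndele

pndele


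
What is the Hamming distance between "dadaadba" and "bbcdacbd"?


Comparing "dadaadba" and "bbcdacbd" position by position:
  Position 0: 'd' vs 'b' => differ
  Position 1: 'a' vs 'b' => differ
  Position 2: 'd' vs 'c' => differ
  Position 3: 'a' vs 'd' => differ
  Position 4: 'a' vs 'a' => same
  Position 5: 'd' vs 'c' => differ
  Position 6: 'b' vs 'b' => same
  Position 7: 'a' vs 'd' => differ
Total differences (Hamming distance): 6

6


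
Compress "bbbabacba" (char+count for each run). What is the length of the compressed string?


Input: bbbabacba
Runs:
  'b' x 3 => "b3"
  'a' x 1 => "a1"
  'b' x 1 => "b1"
  'a' x 1 => "a1"
  'c' x 1 => "c1"
  'b' x 1 => "b1"
  'a' x 1 => "a1"
Compressed: "b3a1b1a1c1b1a1"
Compressed length: 14

14


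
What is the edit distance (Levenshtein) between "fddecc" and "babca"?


Computing edit distance: "fddecc" -> "babca"
DP table:
           b    a    b    c    a
      0    1    2    3    4    5
  f   1    1    2    3    4    5
  d   2    2    2    3    4    5
  d   3    3    3    3    4    5
  e   4    4    4    4    4    5
  c   5    5    5    5    4    5
  c   6    6    6    6    5    5
Edit distance = dp[6][5] = 5

5


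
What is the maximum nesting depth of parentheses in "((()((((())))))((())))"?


Input: "((()((((())))))((())))"
Tracking depth:
  Position 0 '(': depth becomes 1
  Position 1 '(': depth becomes 2
  Position 2 '(': depth becomes 3
  Position 3 ')': depth becomes 2
  Position 4 '(': depth becomes 3
  Position 5 '(': depth becomes 4
  Position 6 '(': depth becomes 5
  Position 7 '(': depth becomes 6
  Position 8 '(': depth becomes 7
  Position 9 ')': depth becomes 6
  Position 10 ')': depth becomes 5
  Position 11 ')': depth becomes 4
  Position 12 ')': depth becomes 3
  Position 13 ')': depth becomes 2
  Position 14 ')': depth becomes 1
  Position 15 '(': depth becomes 2
  Position 16 '(': depth becomes 3
  Position 17 '(': depth becomes 4
  Position 18 ')': depth becomes 3
  Position 19 ')': depth becomes 2
  Position 20 ')': depth becomes 1
  Position 21 ')': depth becomes 0
Maximum depth reached: 7

7


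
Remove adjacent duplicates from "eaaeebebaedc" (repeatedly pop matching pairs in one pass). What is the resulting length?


Input: eaaeebebaedc
Stack-based adjacent duplicate removal:
  Read 'e': push. Stack: e
  Read 'a': push. Stack: ea
  Read 'a': matches stack top 'a' => pop. Stack: e
  Read 'e': matches stack top 'e' => pop. Stack: (empty)
  Read 'e': push. Stack: e
  Read 'b': push. Stack: eb
  Read 'e': push. Stack: ebe
  Read 'b': push. Stack: ebeb
  Read 'a': push. Stack: ebeba
  Read 'e': push. Stack: ebebae
  Read 'd': push. Stack: ebebaed
  Read 'c': push. Stack: ebebaedc
Final stack: "ebebaedc" (length 8)

8


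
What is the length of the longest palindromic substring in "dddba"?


Input: "dddba"
Checking substrings for palindromes:
  [0:3] "ddd" (len 3) => palindrome
  [0:2] "dd" (len 2) => palindrome
  [1:3] "dd" (len 2) => palindrome
Longest palindromic substring: "ddd" with length 3

3


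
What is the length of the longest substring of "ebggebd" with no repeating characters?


Input: "ebggebd"
Sliding window (track last position of each char):
  Position 0 ('e'): window [0,0] length 1 -- new best
  Position 1 ('b'): window [0,1] length 2 -- new best
  Position 2 ('g'): window [0,2] length 3 -- new best
  Position 3 ('g'): repeat (last at 2), move window start to 3
  Position 3 ('g'): window [3,3] length 1
  Position 4 ('e'): window [3,4] length 2
  Position 5 ('b'): window [3,5] length 3
  Position 6 ('d'): window [3,6] length 4 -- new best
Longest substring with no repeats: "gebd" with length 4

4


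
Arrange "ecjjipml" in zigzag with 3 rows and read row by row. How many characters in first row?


Zigzag "ecjjipml" into 3 rows:
Placing characters:
  'e' => row 0
  'c' => row 1
  'j' => row 2
  'j' => row 1
  'i' => row 0
  'p' => row 1
  'm' => row 2
  'l' => row 1
Rows:
  Row 0: "ei"
  Row 1: "cjpl"
  Row 2: "jm"
First row length: 2

2


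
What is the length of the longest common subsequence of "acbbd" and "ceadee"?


LCS of "acbbd" and "ceadee"
DP table:
           c    e    a    d    e    e
      0    0    0    0    0    0    0
  a   0    0    0    1    1    1    1
  c   0    1    1    1    1    1    1
  b   0    1    1    1    1    1    1
  b   0    1    1    1    1    1    1
  d   0    1    1    1    2    2    2
LCS length = dp[5][6] = 2

2


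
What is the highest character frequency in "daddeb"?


Input: daddeb
Character counts:
  'a': 1
  'b': 1
  'd': 3
  'e': 1
Maximum frequency: 3

3


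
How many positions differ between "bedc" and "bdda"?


Comparing "bedc" and "bdda" position by position:
  Position 0: 'b' vs 'b' => same
  Position 1: 'e' vs 'd' => DIFFER
  Position 2: 'd' vs 'd' => same
  Position 3: 'c' vs 'a' => DIFFER
Positions that differ: 2

2


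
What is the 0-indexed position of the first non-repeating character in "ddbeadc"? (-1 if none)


Input: ddbeadc
Character frequencies:
  'a': 1
  'b': 1
  'c': 1
  'd': 3
  'e': 1
Scanning left to right for freq == 1:
  Position 0 ('d'): freq=3, skip
  Position 1 ('d'): freq=3, skip
  Position 2 ('b'): unique! => answer = 2

2


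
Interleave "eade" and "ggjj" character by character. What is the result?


Interleaving "eade" and "ggjj":
  Position 0: 'e' from first, 'g' from second => "eg"
  Position 1: 'a' from first, 'g' from second => "ag"
  Position 2: 'd' from first, 'j' from second => "dj"
  Position 3: 'e' from first, 'j' from second => "ej"
Result: egagdjej

egagdjej


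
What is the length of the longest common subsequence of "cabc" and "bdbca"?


LCS of "cabc" and "bdbca"
DP table:
           b    d    b    c    a
      0    0    0    0    0    0
  c   0    0    0    0    1    1
  a   0    0    0    0    1    2
  b   0    1    1    1    1    2
  c   0    1    1    1    2    2
LCS length = dp[4][5] = 2

2


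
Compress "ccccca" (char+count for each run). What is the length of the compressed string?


Input: ccccca
Runs:
  'c' x 5 => "c5"
  'a' x 1 => "a1"
Compressed: "c5a1"
Compressed length: 4

4


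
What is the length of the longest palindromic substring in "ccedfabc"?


Input: "ccedfabc"
Checking substrings for palindromes:
  [0:2] "cc" (len 2) => palindrome
Longest palindromic substring: "cc" with length 2

2


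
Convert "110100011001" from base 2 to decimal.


Input: "110100011001" in base 2
Positional expansion:
  Digit '1' (value 1) x 2^11 = 2048
  Digit '1' (value 1) x 2^10 = 1024
  Digit '0' (value 0) x 2^9 = 0
  Digit '1' (value 1) x 2^8 = 256
  Digit '0' (value 0) x 2^7 = 0
  Digit '0' (value 0) x 2^6 = 0
  Digit '0' (value 0) x 2^5 = 0
  Digit '1' (value 1) x 2^4 = 16
  Digit '1' (value 1) x 2^3 = 8
  Digit '0' (value 0) x 2^2 = 0
  Digit '0' (value 0) x 2^1 = 0
  Digit '1' (value 1) x 2^0 = 1
Sum = 3353

3353


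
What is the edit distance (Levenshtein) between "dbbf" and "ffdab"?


Computing edit distance: "dbbf" -> "ffdab"
DP table:
           f    f    d    a    b
      0    1    2    3    4    5
  d   1    1    2    2    3    4
  b   2    2    2    3    3    3
  b   3    3    3    3    4    3
  f   4    3    3    4    4    4
Edit distance = dp[4][5] = 4

4


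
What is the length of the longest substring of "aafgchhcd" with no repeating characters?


Input: "aafgchhcd"
Sliding window (track last position of each char):
  Position 0 ('a'): window [0,0] length 1 -- new best
  Position 1 ('a'): repeat (last at 0), move window start to 1
  Position 1 ('a'): window [1,1] length 1
  Position 2 ('f'): window [1,2] length 2 -- new best
  Position 3 ('g'): window [1,3] length 3 -- new best
  Position 4 ('c'): window [1,4] length 4 -- new best
  Position 5 ('h'): window [1,5] length 5 -- new best
  Position 6 ('h'): repeat (last at 5), move window start to 6
  Position 6 ('h'): window [6,6] length 1
  Position 7 ('c'): window [6,7] length 2
  Position 8 ('d'): window [6,8] length 3
Longest substring with no repeats: "afgch" with length 5

5


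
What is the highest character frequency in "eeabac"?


Input: eeabac
Character counts:
  'a': 2
  'b': 1
  'c': 1
  'e': 2
Maximum frequency: 2

2


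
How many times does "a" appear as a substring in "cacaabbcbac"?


Searching for "a" in "cacaabbcbac"
Scanning each position:
  Position 0: "c" => no
  Position 1: "a" => MATCH
  Position 2: "c" => no
  Position 3: "a" => MATCH
  Position 4: "a" => MATCH
  Position 5: "b" => no
  Position 6: "b" => no
  Position 7: "c" => no
  Position 8: "b" => no
  Position 9: "a" => MATCH
  Position 10: "c" => no
Total occurrences: 4

4
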